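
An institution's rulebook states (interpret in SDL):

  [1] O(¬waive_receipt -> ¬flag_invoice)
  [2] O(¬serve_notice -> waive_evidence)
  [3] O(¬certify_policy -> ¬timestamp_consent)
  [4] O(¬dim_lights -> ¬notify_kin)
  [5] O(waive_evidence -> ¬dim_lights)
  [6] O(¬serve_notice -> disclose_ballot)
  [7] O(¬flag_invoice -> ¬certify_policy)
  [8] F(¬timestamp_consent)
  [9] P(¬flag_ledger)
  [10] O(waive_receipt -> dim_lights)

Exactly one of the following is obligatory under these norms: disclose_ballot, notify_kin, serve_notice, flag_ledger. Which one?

Premise 8 is F(¬timestamp_consent), i.e. O(timestamp_consent).
Premise 3, O(¬certify_policy -> ¬timestamp_consent), contraposes to O(timestamp_consent -> certify_policy); with O(timestamp_consent) we get O(certify_policy).
Premise 7, O(¬flag_invoice -> ¬certify_policy), contraposes to O(certify_policy -> flag_invoice); with O(certify_policy) we get O(flag_invoice).
The contrapositive of premise 1 (O(¬waive_receipt -> ¬flag_invoice)) is O(flag_invoice -> waive_receipt), and O(flag_invoice) is already established, so O(waive_receipt).
With premise 10, O(waive_receipt -> dim_lights), the K-axiom yields O(dim_lights).
Premise 5 is O(waive_evidence -> ¬dim_lights); contrapositively O(dim_lights -> ¬waive_evidence). Since O(dim_lights) holds, K gives O(¬waive_evidence).
Premise 2, O(¬serve_notice -> waive_evidence), contraposes to O(¬waive_evidence -> serve_notice); with O(¬waive_evidence) we get O(serve_notice).
So O(serve_notice) holds — serve_notice is obligatory. None of the other listed options is made obligatory by any chain of premises.

serve_notice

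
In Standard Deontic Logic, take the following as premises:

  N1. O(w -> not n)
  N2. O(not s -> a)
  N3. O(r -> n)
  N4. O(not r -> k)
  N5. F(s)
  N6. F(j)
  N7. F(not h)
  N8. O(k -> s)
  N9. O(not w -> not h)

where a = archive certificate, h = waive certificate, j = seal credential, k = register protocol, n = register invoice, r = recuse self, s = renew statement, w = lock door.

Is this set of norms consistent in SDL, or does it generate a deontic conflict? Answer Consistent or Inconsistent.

Inconsistent

Premise 7, F(not h), is equivalent to O(h).
Premise 9 is O(not w -> not h); contrapositively O(h -> w). Since O(h) holds, K gives O(w).
Premise 1 is O(w -> not n); since O(w), deontic closure gives O(not n).
Premise 3 is O(r -> n); contrapositively O(not n -> not r). Since O(not n) holds, K gives O(not r).
With premise 4, O(not r -> k), the K-axiom yields O(k).
Applying K to premise 8 (O(k -> s)) and O(k) yields O(s).
However, F(s) at premise 5 amounts to O(not s).
We now have both O(s) and O(not s) — s is simultaneously obligatory and forbidden, violating the D-axiom.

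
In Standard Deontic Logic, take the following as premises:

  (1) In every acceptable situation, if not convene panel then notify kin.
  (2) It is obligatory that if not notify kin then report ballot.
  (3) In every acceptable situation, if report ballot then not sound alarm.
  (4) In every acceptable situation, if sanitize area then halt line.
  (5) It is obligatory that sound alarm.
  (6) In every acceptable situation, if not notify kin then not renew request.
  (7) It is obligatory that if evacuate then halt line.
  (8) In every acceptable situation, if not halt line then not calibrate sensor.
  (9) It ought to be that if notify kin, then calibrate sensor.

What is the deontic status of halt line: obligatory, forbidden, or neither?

Obligatory

From premise 5 we have O(sound_alarm).
The contrapositive of premise 3 (O(report_ballot → ¬sound_alarm)) is O(sound_alarm → ¬report_ballot), and O(sound_alarm) is already established, so O(¬report_ballot).
Premise 2, O(¬notify_kin → report_ballot), contraposes to O(¬report_ballot → notify_kin); with O(¬report_ballot) we get O(notify_kin).
Premise 9 is O(notify_kin → calibrate_sensor); since O(notify_kin), deontic closure gives O(calibrate_sensor).
Premise 8, O(¬halt_line → ¬calibrate_sensor), contraposes to O(calibrate_sensor → halt_line); with O(calibrate_sensor) we get O(halt_line).
Premises 1, 4, 6, 7 do not contribute to this derivation.
Hence halt_line is obligatory.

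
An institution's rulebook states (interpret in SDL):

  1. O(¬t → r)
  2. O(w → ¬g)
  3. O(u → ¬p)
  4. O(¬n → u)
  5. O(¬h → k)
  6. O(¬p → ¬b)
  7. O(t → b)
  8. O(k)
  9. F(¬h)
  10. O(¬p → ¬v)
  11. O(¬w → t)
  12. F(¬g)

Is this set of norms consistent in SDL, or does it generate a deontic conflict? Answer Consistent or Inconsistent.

Consistent

Premise 5 is O(¬h → k); even if O(k) held, inferring O(¬h) would be affirming the consequent — invalid.
So O(¬h) is not derivable, and the apparent clash with O(h) does not arise.
A world satisfying every obligation exists (e.g. b=true, g=true, h=true, k=true, n=true, p=true, r=false, t=true, u=false, v=false, w=false); no atom is both obligatory and forbidden, so the set is consistent.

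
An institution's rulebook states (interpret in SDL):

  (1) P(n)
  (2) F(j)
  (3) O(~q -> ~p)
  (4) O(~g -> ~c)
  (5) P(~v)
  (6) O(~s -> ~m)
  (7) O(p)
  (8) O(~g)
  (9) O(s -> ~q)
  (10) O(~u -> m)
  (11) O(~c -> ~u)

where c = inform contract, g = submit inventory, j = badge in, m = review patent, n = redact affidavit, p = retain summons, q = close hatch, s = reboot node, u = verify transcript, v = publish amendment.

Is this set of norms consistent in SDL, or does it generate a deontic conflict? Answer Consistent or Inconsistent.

From premise 7 we have O(p).
Premise 3 is O(~q -> ~p); contrapositively O(p -> q). Since O(p) holds, K gives O(q).
Premise 9, O(s -> ~q), contraposes to O(q -> ~s); with O(q) we get O(~s).
Premise 6 is O(~s -> ~m); since O(~s), deontic closure gives O(~m).
The contrapositive of premise 10 (O(~u -> m)) is O(~m -> u), and O(~m) is already established, so O(u).
Premise 11, O(~c -> ~u), contraposes to O(u -> c); with O(u) we get O(c).
Premise 4, O(~g -> ~c), contraposes to O(c -> g); with O(c) we get O(g).
Yet premise 8 states O(~g).
We now have both O(g) and O(~g) — g is simultaneously obligatory and forbidden, violating the D-axiom.

Inconsistent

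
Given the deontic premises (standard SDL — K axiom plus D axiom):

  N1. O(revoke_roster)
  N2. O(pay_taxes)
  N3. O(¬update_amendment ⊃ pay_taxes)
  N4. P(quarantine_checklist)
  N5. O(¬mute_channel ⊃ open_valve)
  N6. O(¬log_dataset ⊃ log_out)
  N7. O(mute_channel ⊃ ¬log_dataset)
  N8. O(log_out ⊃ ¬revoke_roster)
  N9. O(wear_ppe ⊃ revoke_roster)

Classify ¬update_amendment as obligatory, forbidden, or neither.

Premise 3 is O(¬update_amendment ⊃ pay_taxes); even if O(pay_taxes) held, inferring O(¬update_amendment) would be affirming the consequent — invalid.
No premise or chain of K-axiom applications forces O(¬update_amendment), and none forces O(update_amendment). So ¬update_amendment is neither obligatory nor forbidden under these norms.

Neither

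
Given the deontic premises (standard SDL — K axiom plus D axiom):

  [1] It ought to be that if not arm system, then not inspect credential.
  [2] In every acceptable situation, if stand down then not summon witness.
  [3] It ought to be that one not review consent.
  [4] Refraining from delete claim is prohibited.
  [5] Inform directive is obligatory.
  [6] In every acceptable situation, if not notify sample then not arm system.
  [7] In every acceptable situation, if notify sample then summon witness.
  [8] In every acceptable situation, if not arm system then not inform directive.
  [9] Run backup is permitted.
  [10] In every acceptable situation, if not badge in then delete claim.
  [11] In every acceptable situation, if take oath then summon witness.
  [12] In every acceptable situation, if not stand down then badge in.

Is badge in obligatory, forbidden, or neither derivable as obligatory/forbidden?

Obligatory

Premise 5 gives O(inform_directive).
The contrapositive of premise 8 (O(¬arm_system → ¬inform_directive)) is O(inform_directive → arm_system), and O(inform_directive) is already established, so O(arm_system).
Premise 6 is O(¬notify_sample → ¬arm_system); contrapositively O(arm_system → notify_sample). Since O(arm_system) holds, K gives O(notify_sample).
Applying K to premise 7 (O(notify_sample → summon_witness)) and O(notify_sample) yields O(summon_witness).
Premise 2, O(stand_down → ¬summon_witness), contraposes to O(summon_witness → ¬stand_down); with O(summon_witness) we get O(¬stand_down).
From O(¬stand_down) and premise 12, O(¬stand_down → badge_in), we obtain O(badge_in).
Premises 1, 3, 4, 9, 10, 11 do not contribute to this derivation.
Hence badge_in is obligatory.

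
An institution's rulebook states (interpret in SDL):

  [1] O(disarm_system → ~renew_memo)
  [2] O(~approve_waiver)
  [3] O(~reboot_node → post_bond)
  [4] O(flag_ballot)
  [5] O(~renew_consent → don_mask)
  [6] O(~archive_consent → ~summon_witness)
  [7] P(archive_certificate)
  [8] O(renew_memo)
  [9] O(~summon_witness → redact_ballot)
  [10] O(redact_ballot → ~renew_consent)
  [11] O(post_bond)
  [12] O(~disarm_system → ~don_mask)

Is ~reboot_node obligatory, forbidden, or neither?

Neither

Premise 3 is O(~reboot_node → post_bond); even if O(post_bond) held, inferring O(~reboot_node) would be affirming the consequent — invalid.
No premise or chain of K-axiom applications forces O(~reboot_node), and none forces O(reboot_node). So ~reboot_node is neither obligatory nor forbidden under these norms.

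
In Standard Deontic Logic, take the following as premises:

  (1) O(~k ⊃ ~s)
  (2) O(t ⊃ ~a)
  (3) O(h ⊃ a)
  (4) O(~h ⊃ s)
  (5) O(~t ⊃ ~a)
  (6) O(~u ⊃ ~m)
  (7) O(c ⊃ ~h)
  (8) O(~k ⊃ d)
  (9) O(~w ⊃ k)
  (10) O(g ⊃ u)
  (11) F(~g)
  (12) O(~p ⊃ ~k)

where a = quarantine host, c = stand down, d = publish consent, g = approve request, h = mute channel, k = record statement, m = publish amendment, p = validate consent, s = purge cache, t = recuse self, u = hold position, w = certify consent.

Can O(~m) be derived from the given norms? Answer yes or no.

Premise 6 is O(~u ⊃ ~m), but O(~u) is not derivable from the premises, so it does not yield O(~m).
No other premise forces O(~m). An ideal world satisfying every premise can still have ~m false, so O(~m) is not derivable.

No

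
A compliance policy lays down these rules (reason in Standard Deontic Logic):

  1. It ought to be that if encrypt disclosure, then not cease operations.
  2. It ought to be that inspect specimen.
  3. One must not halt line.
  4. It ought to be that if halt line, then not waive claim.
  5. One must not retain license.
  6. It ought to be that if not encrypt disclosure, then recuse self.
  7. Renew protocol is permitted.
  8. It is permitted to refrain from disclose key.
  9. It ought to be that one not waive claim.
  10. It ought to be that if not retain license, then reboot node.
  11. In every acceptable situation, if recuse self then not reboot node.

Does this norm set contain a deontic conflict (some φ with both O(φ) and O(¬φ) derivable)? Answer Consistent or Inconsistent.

Consistent

Premise 4 is O(halt_line → ¬waive_claim); even if O(¬waive_claim) held, inferring O(halt_line) would be affirming the consequent — invalid.
So O(halt_line) is not derivable, and the apparent clash with O(¬halt_line) does not arise.
A world satisfying every obligation exists (e.g. cease_operations=false, disclose_key=false, encrypt_disclosure=true, halt_line=false, inspect_specimen=true, reboot_node=true, recuse_self=false, renew_protocol=false, retain_license=false, waive_claim=false); no atom is both obligatory and forbidden, so the set is consistent.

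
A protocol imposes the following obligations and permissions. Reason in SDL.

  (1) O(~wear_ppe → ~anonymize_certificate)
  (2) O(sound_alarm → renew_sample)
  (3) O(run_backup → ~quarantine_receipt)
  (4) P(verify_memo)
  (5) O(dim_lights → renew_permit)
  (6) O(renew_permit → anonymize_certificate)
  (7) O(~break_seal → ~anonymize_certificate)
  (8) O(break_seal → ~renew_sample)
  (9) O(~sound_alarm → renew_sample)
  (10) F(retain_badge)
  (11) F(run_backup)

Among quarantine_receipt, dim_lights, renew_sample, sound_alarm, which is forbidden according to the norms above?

Premises 2 and 9 are O(sound_alarm → renew_sample) and O(~sound_alarm → renew_sample); every ideal world satisfies sound_alarm or ~sound_alarm, so in either case renew_sample holds — hence O(renew_sample).
Premise 8, O(break_seal → ~renew_sample), contraposes to O(renew_sample → ~break_seal); with O(renew_sample) we get O(~break_seal).
From O(~break_seal) and premise 7, O(~break_seal → ~anonymize_certificate), we obtain O(~anonymize_certificate).
Premise 6, O(renew_permit → anonymize_certificate), contraposes to O(~anonymize_certificate → ~renew_permit); with O(~anonymize_certificate) we get O(~renew_permit).
Premise 5, O(dim_lights → renew_permit), contraposes to O(~renew_permit → ~dim_lights); with O(~renew_permit) we get O(~dim_lights).
So O(~dim_lights) holds, i.e. dim_lights is forbidden. None of the other listed options is forbidden under the premises.

dim_lights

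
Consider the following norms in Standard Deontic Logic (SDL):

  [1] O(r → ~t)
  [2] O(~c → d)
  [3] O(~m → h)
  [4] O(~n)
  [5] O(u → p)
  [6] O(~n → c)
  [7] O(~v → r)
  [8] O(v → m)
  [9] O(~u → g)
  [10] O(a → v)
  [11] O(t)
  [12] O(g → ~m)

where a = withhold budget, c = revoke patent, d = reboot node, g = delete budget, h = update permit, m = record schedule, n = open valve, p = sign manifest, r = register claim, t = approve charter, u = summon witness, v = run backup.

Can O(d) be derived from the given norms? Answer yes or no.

No

Premise 2 is O(~c → d), but O(~c) is not derivable from the premises, so it does not yield O(d).
No other premise forces O(d). An ideal world satisfying every premise can still have d false, so O(d) is not derivable.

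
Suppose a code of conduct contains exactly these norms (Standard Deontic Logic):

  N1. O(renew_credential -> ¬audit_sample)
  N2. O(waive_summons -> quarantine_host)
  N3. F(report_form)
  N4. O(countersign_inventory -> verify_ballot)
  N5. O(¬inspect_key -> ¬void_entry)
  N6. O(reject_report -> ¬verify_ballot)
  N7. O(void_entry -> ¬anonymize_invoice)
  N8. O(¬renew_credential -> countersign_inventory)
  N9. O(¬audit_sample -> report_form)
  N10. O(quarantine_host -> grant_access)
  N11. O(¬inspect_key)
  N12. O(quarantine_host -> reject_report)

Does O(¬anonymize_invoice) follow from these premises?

Premise 7 is O(void_entry -> ¬anonymize_invoice), but O(void_entry) is not derivable from the premises, so it does not yield O(¬anonymize_invoice).
No other premise forces O(¬anonymize_invoice). An ideal world satisfying every premise can still have ¬anonymize_invoice false, so O(¬anonymize_invoice) is not derivable.

No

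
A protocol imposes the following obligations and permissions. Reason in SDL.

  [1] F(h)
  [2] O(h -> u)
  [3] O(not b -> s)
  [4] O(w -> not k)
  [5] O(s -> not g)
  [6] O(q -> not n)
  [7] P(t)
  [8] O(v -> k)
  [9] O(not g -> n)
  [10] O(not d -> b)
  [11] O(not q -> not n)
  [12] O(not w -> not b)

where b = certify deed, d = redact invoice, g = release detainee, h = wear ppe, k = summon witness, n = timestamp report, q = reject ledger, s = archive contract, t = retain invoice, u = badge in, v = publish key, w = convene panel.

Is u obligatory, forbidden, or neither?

Premise 2 is O(h -> u), but O(h) is not derivable from the premises, so it does not yield O(u).
No premise or chain of K-axiom applications forces O(u), and none forces O(not u). So u is neither obligatory nor forbidden under these norms.

Neither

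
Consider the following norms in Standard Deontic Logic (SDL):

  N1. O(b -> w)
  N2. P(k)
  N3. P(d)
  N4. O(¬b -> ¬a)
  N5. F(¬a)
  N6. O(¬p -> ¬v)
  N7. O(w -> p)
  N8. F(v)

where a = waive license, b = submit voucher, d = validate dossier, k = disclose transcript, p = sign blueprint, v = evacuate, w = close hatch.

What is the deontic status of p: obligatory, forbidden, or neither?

Premise 5 is F(¬a), i.e. O(a).
Premise 4, O(¬b -> ¬a), contraposes to O(a -> b); with O(a) we get O(b).
With premise 1, O(b -> w), the K-axiom yields O(w).
With premise 7, O(w -> p), the K-axiom yields O(p).
Premises 2, 3, 6, 8 do not contribute to this derivation.
Hence p is obligatory.

Obligatory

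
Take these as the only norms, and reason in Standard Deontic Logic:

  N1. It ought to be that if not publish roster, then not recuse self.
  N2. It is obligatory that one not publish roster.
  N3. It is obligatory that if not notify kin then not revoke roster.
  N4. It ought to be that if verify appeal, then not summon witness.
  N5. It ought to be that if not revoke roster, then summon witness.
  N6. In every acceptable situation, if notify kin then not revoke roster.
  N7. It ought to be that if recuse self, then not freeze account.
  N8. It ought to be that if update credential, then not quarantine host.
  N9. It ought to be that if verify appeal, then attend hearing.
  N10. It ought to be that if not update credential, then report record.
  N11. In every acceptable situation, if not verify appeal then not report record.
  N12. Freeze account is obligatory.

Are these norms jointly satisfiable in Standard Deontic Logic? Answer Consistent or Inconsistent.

Premise 7 is O(recuse_self → ¬freeze_account), but O(recuse_self) is not derivable from the premises, so it does not yield O(¬freeze_account).
So O(¬freeze_account) is not derivable, and the apparent clash with O(freeze_account) does not arise.
A world satisfying every obligation exists (e.g. attend_hearing=false, freeze_account=true, notify_kin=false, publish_roster=false, quarantine_host=false, recuse_self=false, report_record=false, revoke_roster=false, summon_witness=true, update_credential=true, verify_appeal=false); no atom is both obligatory and forbidden, so the set is consistent.

Consistent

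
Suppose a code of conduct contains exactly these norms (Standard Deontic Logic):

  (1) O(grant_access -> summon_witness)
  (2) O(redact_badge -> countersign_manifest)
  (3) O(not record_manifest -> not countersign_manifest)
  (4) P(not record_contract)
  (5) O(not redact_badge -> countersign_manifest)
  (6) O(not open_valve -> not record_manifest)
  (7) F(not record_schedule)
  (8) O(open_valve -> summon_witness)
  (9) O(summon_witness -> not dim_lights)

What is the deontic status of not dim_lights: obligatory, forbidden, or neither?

Premises 5 and 2 cover both cases: O(not redact_badge -> countersign_manifest) and O(redact_badge -> countersign_manifest). Since not redact_badge ∨ redact_badge is a tautology, O(countersign_manifest) follows.
The contrapositive of premise 3 (O(not record_manifest -> not countersign_manifest)) is O(countersign_manifest -> record_manifest), and O(countersign_manifest) is already established, so O(record_manifest).
Premise 6, O(not open_valve -> not record_manifest), contraposes to O(record_manifest -> open_valve); with O(record_manifest) we get O(open_valve).
From O(open_valve) and premise 8, O(open_valve -> summon_witness), we obtain O(summon_witness).
Premise 9 is O(summon_witness -> not dim_lights); since O(summon_witness), deontic closure gives O(not dim_lights).
Premises 1, 4, 7 do not contribute to this derivation.
Hence not dim_lights is obligatory.

Obligatory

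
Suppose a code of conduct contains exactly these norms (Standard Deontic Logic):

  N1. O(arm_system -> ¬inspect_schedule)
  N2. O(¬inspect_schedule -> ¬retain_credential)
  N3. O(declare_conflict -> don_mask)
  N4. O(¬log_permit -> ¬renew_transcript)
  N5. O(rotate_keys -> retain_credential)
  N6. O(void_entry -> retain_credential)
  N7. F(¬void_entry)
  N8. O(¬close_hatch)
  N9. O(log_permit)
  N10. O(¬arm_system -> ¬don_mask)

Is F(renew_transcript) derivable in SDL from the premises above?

Premise 4 is O(¬log_permit -> ¬renew_transcript), but O(¬log_permit) is not derivable from the premises, so it does not yield O(¬renew_transcript).
No other premise forces O(¬renew_transcript). An ideal world satisfying every premise can still have renew_transcript true, so F(renew_transcript) is not derivable.

No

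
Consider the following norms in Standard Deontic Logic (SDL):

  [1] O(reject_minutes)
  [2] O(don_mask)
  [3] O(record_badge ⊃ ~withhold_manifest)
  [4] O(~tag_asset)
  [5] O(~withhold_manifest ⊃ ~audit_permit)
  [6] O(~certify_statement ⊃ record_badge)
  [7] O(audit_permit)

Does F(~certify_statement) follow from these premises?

Premise 7 states O(audit_permit) outright.
Premise 5, O(~withhold_manifest ⊃ ~audit_permit), contraposes to O(audit_permit ⊃ withhold_manifest); with O(audit_permit) we get O(withhold_manifest).
The contrapositive of premise 3 (O(record_badge ⊃ ~withhold_manifest)) is O(withhold_manifest ⊃ ~record_badge), and O(withhold_manifest) is already established, so O(~record_badge).
Premise 6 is O(~certify_statement ⊃ record_badge); contrapositively O(~record_badge ⊃ certify_statement). Since O(~record_badge) holds, K gives O(certify_statement).
Premises 1, 2, 4 do not contribute to this derivation.
So O(certify_statement) holds, i.e. F(~certify_statement). The claim follows.

Yes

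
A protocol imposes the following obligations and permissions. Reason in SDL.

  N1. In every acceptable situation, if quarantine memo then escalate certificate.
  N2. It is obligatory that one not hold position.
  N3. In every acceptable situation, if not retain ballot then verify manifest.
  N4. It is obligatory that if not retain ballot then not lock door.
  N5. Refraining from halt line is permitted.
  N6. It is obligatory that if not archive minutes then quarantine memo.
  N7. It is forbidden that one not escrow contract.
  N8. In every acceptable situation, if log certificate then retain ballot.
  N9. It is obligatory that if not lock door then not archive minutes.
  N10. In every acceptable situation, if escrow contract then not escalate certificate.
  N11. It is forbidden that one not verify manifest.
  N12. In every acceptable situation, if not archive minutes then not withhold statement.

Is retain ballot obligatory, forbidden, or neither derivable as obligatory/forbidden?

F(¬escrow_contract) at premise 7 means O(escrow_contract).
Premise 10 is O(escrow_contract → ¬escalate_certificate); since O(escrow_contract), deontic closure gives O(¬escalate_certificate).
Premise 1 is O(quarantine_memo → escalate_certificate); contrapositively O(¬escalate_certificate → ¬quarantine_memo). Since O(¬escalate_certificate) holds, K gives O(¬quarantine_memo).
The contrapositive of premise 6 (O(¬archive_minutes → quarantine_memo)) is O(¬quarantine_memo → archive_minutes), and O(¬quarantine_memo) is already established, so O(archive_minutes).
The contrapositive of premise 9 (O(¬lock_door → ¬archive_minutes)) is O(archive_minutes → lock_door), and O(archive_minutes) is already established, so O(lock_door).
Premise 4 is O(¬retain_ballot → ¬lock_door); contrapositively O(lock_door → retain_ballot). Since O(lock_door) holds, K gives O(retain_ballot).
Premises 2, 3, 5, 8, 11, 12 do not contribute to this derivation.
Hence retain_ballot is obligatory.

Obligatory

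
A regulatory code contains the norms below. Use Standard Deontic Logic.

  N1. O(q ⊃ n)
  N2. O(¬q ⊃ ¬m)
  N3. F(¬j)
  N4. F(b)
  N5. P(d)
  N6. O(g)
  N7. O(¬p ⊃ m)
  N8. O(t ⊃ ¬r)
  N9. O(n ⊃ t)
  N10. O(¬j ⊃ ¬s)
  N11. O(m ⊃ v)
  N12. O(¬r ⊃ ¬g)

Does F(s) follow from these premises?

No

Premise 10 is O(¬j ⊃ ¬s), but O(¬j) is not derivable from the premises, so it does not yield O(¬s).
No other premise forces O(¬s). An ideal world satisfying every premise can still have s true, so F(s) is not derivable.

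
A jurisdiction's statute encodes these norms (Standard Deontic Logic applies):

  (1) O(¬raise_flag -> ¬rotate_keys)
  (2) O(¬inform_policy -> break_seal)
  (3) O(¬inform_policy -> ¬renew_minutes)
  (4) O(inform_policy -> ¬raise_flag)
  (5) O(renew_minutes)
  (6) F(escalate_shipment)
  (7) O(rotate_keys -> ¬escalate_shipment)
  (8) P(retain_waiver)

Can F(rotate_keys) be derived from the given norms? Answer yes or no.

Yes

From premise 5 we have O(renew_minutes).
Premise 3, O(¬inform_policy -> ¬renew_minutes), contraposes to O(renew_minutes -> inform_policy); with O(renew_minutes) we get O(inform_policy).
Applying K to premise 4 (O(inform_policy -> ¬raise_flag)) and O(inform_policy) yields O(¬raise_flag).
With premise 1, O(¬raise_flag -> ¬rotate_keys), the K-axiom yields O(¬rotate_keys).
Premises 2, 6, 7, 8 do not contribute to this derivation.
So O(¬rotate_keys) holds, i.e. F(rotate_keys). The claim follows.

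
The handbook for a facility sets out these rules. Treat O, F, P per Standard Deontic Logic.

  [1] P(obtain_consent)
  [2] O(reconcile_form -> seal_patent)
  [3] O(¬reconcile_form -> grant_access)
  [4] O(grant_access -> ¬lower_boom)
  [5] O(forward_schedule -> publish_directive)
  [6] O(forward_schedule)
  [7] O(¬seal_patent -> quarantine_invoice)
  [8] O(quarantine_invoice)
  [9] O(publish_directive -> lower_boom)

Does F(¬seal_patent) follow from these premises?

Premise 6 states O(forward_schedule) outright.
With premise 5, O(forward_schedule -> publish_directive), the K-axiom yields O(publish_directive).
Premise 9 is O(publish_directive -> lower_boom); since O(publish_directive), deontic closure gives O(lower_boom).
Premise 4, O(grant_access -> ¬lower_boom), contraposes to O(lower_boom -> ¬grant_access); with O(lower_boom) we get O(¬grant_access).
The contrapositive of premise 3 (O(¬reconcile_form -> grant_access)) is O(¬grant_access -> reconcile_form), and O(¬grant_access) is already established, so O(reconcile_form).
Applying K to premise 2 (O(reconcile_form -> seal_patent)) and O(reconcile_form) yields O(seal_patent).
Premises 1, 7, 8 do not contribute to this derivation.
So O(seal_patent) holds, i.e. F(¬seal_patent). The claim follows.

Yes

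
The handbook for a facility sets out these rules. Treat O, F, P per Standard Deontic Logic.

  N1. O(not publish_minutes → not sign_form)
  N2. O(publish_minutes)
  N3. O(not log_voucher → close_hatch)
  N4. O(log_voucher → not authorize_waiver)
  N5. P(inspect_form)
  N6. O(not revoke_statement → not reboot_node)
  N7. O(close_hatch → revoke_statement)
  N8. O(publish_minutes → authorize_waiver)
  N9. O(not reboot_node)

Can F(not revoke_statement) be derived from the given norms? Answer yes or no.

Yes

From premise 2 we have O(publish_minutes).
With premise 8, O(publish_minutes → authorize_waiver), the K-axiom yields O(authorize_waiver).
The contrapositive of premise 4 (O(log_voucher → not authorize_waiver)) is O(authorize_waiver → not log_voucher), and O(authorize_waiver) is already established, so O(not log_voucher).
With premise 3, O(not log_voucher → close_hatch), the K-axiom yields O(close_hatch).
With premise 7, O(close_hatch → revoke_statement), the K-axiom yields O(revoke_statement).
Premises 1, 5, 6, 9 do not contribute to this derivation.
So O(revoke_statement) holds, i.e. F(not revoke_statement). The claim follows.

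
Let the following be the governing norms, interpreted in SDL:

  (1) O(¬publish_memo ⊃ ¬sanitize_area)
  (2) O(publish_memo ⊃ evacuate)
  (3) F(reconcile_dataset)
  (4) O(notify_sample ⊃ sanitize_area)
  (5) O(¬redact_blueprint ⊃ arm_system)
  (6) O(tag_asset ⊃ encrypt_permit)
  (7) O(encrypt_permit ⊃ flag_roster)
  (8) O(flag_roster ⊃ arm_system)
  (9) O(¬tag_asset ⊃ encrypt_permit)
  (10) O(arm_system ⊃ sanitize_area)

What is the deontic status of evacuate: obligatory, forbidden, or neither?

Premises 9 and 6 are O(¬tag_asset ⊃ encrypt_permit) and O(tag_asset ⊃ encrypt_permit); every ideal world satisfies ¬tag_asset or tag_asset, so in either case encrypt_permit holds — hence O(encrypt_permit).
With premise 7, O(encrypt_permit ⊃ flag_roster), the K-axiom yields O(flag_roster).
Premise 8 is O(flag_roster ⊃ arm_system); since O(flag_roster), deontic closure gives O(arm_system).
Premise 10 is O(arm_system ⊃ sanitize_area); since O(arm_system), deontic closure gives O(sanitize_area).
Premise 1, O(¬publish_memo ⊃ ¬sanitize_area), contraposes to O(sanitize_area ⊃ publish_memo); with O(sanitize_area) we get O(publish_memo).
Premise 2 is O(publish_memo ⊃ evacuate); since O(publish_memo), deontic closure gives O(evacuate).
Premises 3, 4, 5 do not contribute to this derivation.
Hence evacuate is obligatory.

Obligatory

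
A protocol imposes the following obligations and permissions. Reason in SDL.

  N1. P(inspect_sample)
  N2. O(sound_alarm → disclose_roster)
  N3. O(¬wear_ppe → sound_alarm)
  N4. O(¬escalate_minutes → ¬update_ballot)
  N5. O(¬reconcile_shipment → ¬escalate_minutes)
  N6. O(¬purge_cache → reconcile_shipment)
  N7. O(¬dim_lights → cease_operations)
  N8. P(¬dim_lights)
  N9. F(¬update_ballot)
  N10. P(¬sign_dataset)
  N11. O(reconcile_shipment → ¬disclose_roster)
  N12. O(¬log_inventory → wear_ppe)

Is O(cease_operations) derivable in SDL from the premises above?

Premise 7 is O(¬dim_lights → cease_operations), but O(¬dim_lights) is not derivable from the premises (the permission P(¬dim_lights) asserts only ¬O(dim_lights), not O(¬dim_lights)), so it does not yield O(cease_operations).
No other premise forces O(cease_operations). An ideal world satisfying every premise can still have cease_operations false, so O(cease_operations) is not derivable.

No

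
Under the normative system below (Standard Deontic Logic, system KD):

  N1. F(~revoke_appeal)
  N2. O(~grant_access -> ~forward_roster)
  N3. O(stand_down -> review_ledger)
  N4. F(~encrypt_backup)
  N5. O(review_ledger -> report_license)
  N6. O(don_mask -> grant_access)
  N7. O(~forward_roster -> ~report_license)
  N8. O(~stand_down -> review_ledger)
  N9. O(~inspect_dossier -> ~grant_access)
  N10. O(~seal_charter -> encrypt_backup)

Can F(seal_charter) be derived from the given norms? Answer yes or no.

Premise 10 is O(~seal_charter -> encrypt_backup); even if O(encrypt_backup) held, inferring O(~seal_charter) would be affirming the consequent — invalid.
No other premise forces O(~seal_charter). An ideal world satisfying every premise can still have seal_charter true, so F(seal_charter) is not derivable.

No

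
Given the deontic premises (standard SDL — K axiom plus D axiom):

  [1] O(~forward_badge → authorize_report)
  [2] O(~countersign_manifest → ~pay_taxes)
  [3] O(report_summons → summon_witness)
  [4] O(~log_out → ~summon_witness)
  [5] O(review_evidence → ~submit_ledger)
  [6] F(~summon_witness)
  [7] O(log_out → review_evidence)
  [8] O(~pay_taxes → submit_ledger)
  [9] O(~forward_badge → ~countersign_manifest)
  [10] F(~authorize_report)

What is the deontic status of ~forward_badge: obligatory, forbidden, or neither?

Forbidden

Premise 6 is F(~summon_witness), i.e. O(summon_witness).
Premise 4 is O(~log_out → ~summon_witness); contrapositively O(summon_witness → log_out). Since O(summon_witness) holds, K gives O(log_out).
From O(log_out) and premise 7, O(log_out → review_evidence), we obtain O(review_evidence).
From O(review_evidence) and premise 5, O(review_evidence → ~submit_ledger), we obtain O(~submit_ledger).
Premise 8 is O(~pay_taxes → submit_ledger); contrapositively O(~submit_ledger → pay_taxes). Since O(~submit_ledger) holds, K gives O(pay_taxes).
Premise 2 is O(~countersign_manifest → ~pay_taxes); contrapositively O(pay_taxes → countersign_manifest). Since O(pay_taxes) holds, K gives O(countersign_manifest).
The contrapositive of premise 9 (O(~forward_badge → ~countersign_manifest)) is O(countersign_manifest → forward_badge), and O(countersign_manifest) is already established, so O(forward_badge).
Premises 1, 3, 10 do not contribute to this derivation.
Thus O(forward_badge), which is F(~forward_badge): ~forward_badge is forbidden.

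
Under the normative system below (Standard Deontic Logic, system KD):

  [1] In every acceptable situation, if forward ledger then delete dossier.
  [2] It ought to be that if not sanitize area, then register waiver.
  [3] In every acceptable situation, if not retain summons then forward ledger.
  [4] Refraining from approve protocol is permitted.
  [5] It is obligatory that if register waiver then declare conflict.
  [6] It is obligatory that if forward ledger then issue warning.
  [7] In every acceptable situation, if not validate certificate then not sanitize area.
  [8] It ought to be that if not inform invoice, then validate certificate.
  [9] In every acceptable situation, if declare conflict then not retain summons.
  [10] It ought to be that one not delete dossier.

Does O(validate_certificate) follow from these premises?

Yes

From premise 10 we have O(¬delete_dossier).
Premise 1 is O(forward_ledger → delete_dossier); contrapositively O(¬delete_dossier → ¬forward_ledger). Since O(¬delete_dossier) holds, K gives O(¬forward_ledger).
Premise 3 is O(¬retain_summons → forward_ledger); contrapositively O(¬forward_ledger → retain_summons). Since O(¬forward_ledger) holds, K gives O(retain_summons).
Premise 9 is O(declare_conflict → ¬retain_summons); contrapositively O(retain_summons → ¬declare_conflict). Since O(retain_summons) holds, K gives O(¬declare_conflict).
Premise 5 is O(register_waiver → declare_conflict); contrapositively O(¬declare_conflict → ¬register_waiver). Since O(¬declare_conflict) holds, K gives O(¬register_waiver).
Premise 2, O(¬sanitize_area → register_waiver), contraposes to O(¬register_waiver → sanitize_area); with O(¬register_waiver) we get O(sanitize_area).
Premise 7 is O(¬validate_certificate → ¬sanitize_area); contrapositively O(sanitize_area → validate_certificate). Since O(sanitize_area) holds, K gives O(validate_certificate).
Premises 4, 6, 8 do not contribute to this derivation.
So O(validate_certificate) follows.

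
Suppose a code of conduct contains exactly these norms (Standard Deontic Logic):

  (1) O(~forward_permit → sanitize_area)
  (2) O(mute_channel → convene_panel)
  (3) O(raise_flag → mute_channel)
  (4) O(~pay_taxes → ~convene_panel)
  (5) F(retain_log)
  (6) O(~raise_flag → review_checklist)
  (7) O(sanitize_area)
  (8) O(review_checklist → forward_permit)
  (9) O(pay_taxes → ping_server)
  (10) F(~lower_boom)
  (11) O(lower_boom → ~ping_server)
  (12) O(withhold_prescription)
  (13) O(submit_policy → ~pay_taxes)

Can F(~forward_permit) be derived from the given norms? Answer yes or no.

Premise 10, F(~lower_boom), is equivalent to O(lower_boom).
From O(lower_boom) and premise 11, O(lower_boom → ~ping_server), we obtain O(~ping_server).
Premise 9, O(pay_taxes → ping_server), contraposes to O(~ping_server → ~pay_taxes); with O(~ping_server) we get O(~pay_taxes).
With premise 4, O(~pay_taxes → ~convene_panel), the K-axiom yields O(~convene_panel).
Premise 2, O(mute_channel → convene_panel), contraposes to O(~convene_panel → ~mute_channel); with O(~convene_panel) we get O(~mute_channel).
The contrapositive of premise 3 (O(raise_flag → mute_channel)) is O(~mute_channel → ~raise_flag), and O(~mute_channel) is already established, so O(~raise_flag).
With premise 6, O(~raise_flag → review_checklist), the K-axiom yields O(review_checklist).
Applying K to premise 8 (O(review_checklist → forward_permit)) and O(review_checklist) yields O(forward_permit).
Premises 1, 5, 7, 12, 13 do not contribute to this derivation.
So O(forward_permit) holds, i.e. F(~forward_permit). The claim follows.

Yes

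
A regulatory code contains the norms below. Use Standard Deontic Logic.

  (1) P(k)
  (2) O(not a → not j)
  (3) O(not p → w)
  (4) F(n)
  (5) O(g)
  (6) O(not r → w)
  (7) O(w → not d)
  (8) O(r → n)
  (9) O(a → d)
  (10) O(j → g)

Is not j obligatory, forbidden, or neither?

Premise 4, F(n), is equivalent to O(not n).
Premise 8 is O(r → n); contrapositively O(not n → not r). Since O(not n) holds, K gives O(not r).
From O(not r) and premise 6, O(not r → w), we obtain O(w).
With premise 7, O(w → not d), the K-axiom yields O(not d).
The contrapositive of premise 9 (O(a → d)) is O(not d → not a), and O(not d) is already established, so O(not a).
From O(not a) and premise 2, O(not a → not j), we obtain O(not j).
Premises 1, 3, 5, 10 do not contribute to this derivation.
Hence not j is obligatory.

Obligatory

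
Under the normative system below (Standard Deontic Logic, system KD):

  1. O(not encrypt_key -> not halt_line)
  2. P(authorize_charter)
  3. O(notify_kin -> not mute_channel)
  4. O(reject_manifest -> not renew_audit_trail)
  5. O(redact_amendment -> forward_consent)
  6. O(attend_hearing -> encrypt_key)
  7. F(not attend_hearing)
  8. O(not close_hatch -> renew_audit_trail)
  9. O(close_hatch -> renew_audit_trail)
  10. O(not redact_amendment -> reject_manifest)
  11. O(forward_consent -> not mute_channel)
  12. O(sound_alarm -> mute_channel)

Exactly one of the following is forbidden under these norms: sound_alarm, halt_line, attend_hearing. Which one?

sound_alarm

Premises 8 and 9 are O(not close_hatch -> renew_audit_trail) and O(close_hatch -> renew_audit_trail); every ideal world satisfies not close_hatch or close_hatch, so in either case renew_audit_trail holds — hence O(renew_audit_trail).
Premise 4, O(reject_manifest -> not renew_audit_trail), contraposes to O(renew_audit_trail -> not reject_manifest); with O(renew_audit_trail) we get O(not reject_manifest).
Premise 10, O(not redact_amendment -> reject_manifest), contraposes to O(not reject_manifest -> redact_amendment); with O(not reject_manifest) we get O(redact_amendment).
From O(redact_amendment) and premise 5, O(redact_amendment -> forward_consent), we obtain O(forward_consent).
From O(forward_consent) and premise 11, O(forward_consent -> not mute_channel), we obtain O(not mute_channel).
The contrapositive of premise 12 (O(sound_alarm -> mute_channel)) is O(not mute_channel -> not sound_alarm), and O(not mute_channel) is already established, so O(not sound_alarm).
So O(not sound_alarm) holds, i.e. sound_alarm is forbidden. None of the other listed options is forbidden under the premises.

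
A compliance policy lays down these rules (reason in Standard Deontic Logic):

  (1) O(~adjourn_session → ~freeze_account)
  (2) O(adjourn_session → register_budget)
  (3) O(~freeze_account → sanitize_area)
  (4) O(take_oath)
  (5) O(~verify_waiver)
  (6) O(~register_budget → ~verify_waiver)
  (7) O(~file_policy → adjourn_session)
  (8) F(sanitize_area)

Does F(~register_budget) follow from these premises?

F(sanitize_area) at premise 8 means O(~sanitize_area).
Premise 3 is O(~freeze_account → sanitize_area); contrapositively O(~sanitize_area → freeze_account). Since O(~sanitize_area) holds, K gives O(freeze_account).
The contrapositive of premise 1 (O(~adjourn_session → ~freeze_account)) is O(freeze_account → adjourn_session), and O(freeze_account) is already established, so O(adjourn_session).
From O(adjourn_session) and premise 2, O(adjourn_session → register_budget), we obtain O(register_budget).
Premises 4, 5, 6, 7 do not contribute to this derivation.
So O(register_budget) holds, i.e. F(~register_budget). The claim follows.

Yes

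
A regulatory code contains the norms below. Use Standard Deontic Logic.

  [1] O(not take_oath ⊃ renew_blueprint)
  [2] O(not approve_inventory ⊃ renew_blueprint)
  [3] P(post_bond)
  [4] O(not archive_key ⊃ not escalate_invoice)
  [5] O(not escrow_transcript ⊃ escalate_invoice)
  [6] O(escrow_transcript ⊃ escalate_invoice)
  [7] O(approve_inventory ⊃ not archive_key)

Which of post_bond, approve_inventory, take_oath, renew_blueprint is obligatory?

renew_blueprint

By case analysis on escrow_transcript: premise 6 gives O(escrow_transcript ⊃ escalate_invoice) and premise 5 gives O(not escrow_transcript ⊃ escalate_invoice), so O(escalate_invoice) either way.
Premise 4 is O(not archive_key ⊃ not escalate_invoice); contrapositively O(escalate_invoice ⊃ archive_key). Since O(escalate_invoice) holds, K gives O(archive_key).
Premise 7, O(approve_inventory ⊃ not archive_key), contraposes to O(archive_key ⊃ not approve_inventory); with O(archive_key) we get O(not approve_inventory).
With premise 2, O(not approve_inventory ⊃ renew_blueprint), the K-axiom yields O(renew_blueprint).
So O(renew_blueprint) holds — renew_blueprint is obligatory. None of the other listed options is made obligatory by any chain of premises.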